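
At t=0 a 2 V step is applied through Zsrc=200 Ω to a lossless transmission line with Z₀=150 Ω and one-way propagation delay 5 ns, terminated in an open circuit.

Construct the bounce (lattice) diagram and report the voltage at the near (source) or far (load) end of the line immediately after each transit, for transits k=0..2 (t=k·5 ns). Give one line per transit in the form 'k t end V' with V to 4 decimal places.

Γ_L=1.000000, Γ_S=0.142857; launch V₁=2·150/350=0.857143
k=0 src: V=0.8571
k=1 load: inc=0.857143, refl=0.857143·1.000000=0.8571; V=0.000000+0.857143+0.857143=1.7143
k=2 src: inc=0.857143, refl=0.857143·0.142857=0.1224; V=0.857143+0.857143+0.122449=1.8367

0 0 source 0.8571
1 5 load 1.7143
2 10 source 1.8367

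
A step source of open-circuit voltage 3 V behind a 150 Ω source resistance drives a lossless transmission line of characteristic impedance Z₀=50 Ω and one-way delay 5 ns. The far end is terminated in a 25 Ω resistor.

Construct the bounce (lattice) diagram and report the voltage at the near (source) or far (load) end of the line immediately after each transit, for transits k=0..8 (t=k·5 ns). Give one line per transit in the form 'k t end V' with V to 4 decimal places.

Γ_L=-0.333333, Γ_S=0.500000; launch V₁=3·50/200=0.750000
k=0 src: V=0.7500
k=1 load: inc=0.750000, refl=0.750000·-0.333333=-0.2500; V=0.000000+0.750000+-0.250000=0.5000
k=2 src: inc=-0.250000, refl=-0.250000·0.500000=-0.1250; V=0.750000+-0.250000+-0.125000=0.3750
k=3 load: inc=-0.125000, refl=-0.125000·-0.333333=0.0417; V=0.500000+-0.125000+0.041667=0.4167
k=4 src: inc=0.041667, refl=0.041667·0.500000=0.0208; V=0.375000+0.041667+0.020833=0.4375
k=5 load: inc=0.020833, refl=0.020833·-0.333333=-0.0069; V=0.416667+0.020833+-0.006944=0.4306
k=6 src: inc=-0.006944, refl=-0.006944·0.500000=-0.0035; V=0.437500+-0.006944+-0.003472=0.4271
k=7 load: inc=-0.003472, refl=-0.003472·-0.333333=0.0012; V=0.430556+-0.003472+0.001157=0.4282
k=8 src: inc=0.001157, refl=0.001157·0.500000=0.0006; V=0.427083+0.001157+0.000579=0.4288

0 0 source 0.7500
1 5 load 0.5000
2 10 source 0.3750
3 15 load 0.4167
4 20 source 0.4375
5 25 load 0.4306
6 30 source 0.4271
7 35 load 0.4282
8 40 source 0.4288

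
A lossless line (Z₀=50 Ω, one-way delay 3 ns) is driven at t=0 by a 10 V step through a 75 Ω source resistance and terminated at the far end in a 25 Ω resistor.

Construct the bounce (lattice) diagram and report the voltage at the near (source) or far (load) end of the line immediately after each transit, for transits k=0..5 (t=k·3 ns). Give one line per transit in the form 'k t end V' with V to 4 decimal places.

Γ_L=-0.333333, Γ_S=0.200000; launch V₁=10·50/125=4.000000
k=0 src: V=4.0000
k=1 load: inc=4.000000, refl=4.000000·-0.333333=-1.3333; V=0.000000+4.000000+-1.333333=2.6667
k=2 src: inc=-1.333333, refl=-1.333333·0.200000=-0.2667; V=4.000000+-1.333333+-0.266667=2.4000
k=3 load: inc=-0.266667, refl=-0.266667·-0.333333=0.0889; V=2.666667+-0.266667+0.088889=2.4889
k=4 src: inc=0.088889, refl=0.088889·0.200000=0.0178; V=2.400000+0.088889+0.017778=2.5067
k=5 load: inc=0.017778, refl=0.017778·-0.333333=-0.0059; V=2.488889+0.017778+-0.005926=2.5007

0 0 source 4.0000
1 3 load 2.6667
2 6 source 2.4000
3 9 load 2.4889
4 12 source 2.5067
5 15 load 2.5007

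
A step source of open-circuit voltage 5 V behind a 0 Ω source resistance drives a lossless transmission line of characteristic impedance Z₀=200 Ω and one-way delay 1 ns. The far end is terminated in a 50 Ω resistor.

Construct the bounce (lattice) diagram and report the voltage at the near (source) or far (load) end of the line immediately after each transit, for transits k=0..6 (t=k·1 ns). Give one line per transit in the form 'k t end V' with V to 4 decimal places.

Γ_L=-0.600000, Γ_S=-1.000000; launch V₁=5·200/200=5.000000
k=0 src: V=5.0000
k=1 load: inc=5.000000, refl=5.000000·-0.600000=-3.0000; V=0.000000+5.000000+-3.000000=2.0000
k=2 src: inc=-3.000000, refl=-3.000000·-1.000000=3.0000; V=5.000000+-3.000000+3.000000=5.0000
k=3 load: inc=3.000000, refl=3.000000·-0.600000=-1.8000; V=2.000000+3.000000+-1.800000=3.2000
k=4 src: inc=-1.800000, refl=-1.800000·-1.000000=1.8000; V=5.000000+-1.800000+1.800000=5.0000
k=5 load: inc=1.800000, refl=1.800000·-0.600000=-1.0800; V=3.200000+1.800000+-1.080000=3.9200
k=6 src: inc=-1.080000, refl=-1.080000·-1.000000=1.0800; V=5.000000+-1.080000+1.080000=5.0000

0 0 source 5.0000
1 1 load 2.0000
2 2 source 5.0000
3 3 load 3.2000
4 4 source 5.0000
5 5 load 3.9200
6 6 source 5.0000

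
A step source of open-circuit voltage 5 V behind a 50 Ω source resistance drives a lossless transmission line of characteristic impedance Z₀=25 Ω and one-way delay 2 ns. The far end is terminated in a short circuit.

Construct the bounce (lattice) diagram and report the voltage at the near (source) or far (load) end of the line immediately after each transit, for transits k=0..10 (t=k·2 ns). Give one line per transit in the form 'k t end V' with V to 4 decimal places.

0 0 source 1.6667
1 2 load 0.0000
2 4 source -0.5556
3 6 load 0.0000
4 8 source 0.1852
5 10 load 0.0000
6 12 source -0.0617
7 14 load 0.0000
8 16 source 0.0206
9 18 load 0.0000
10 20 source -0.0069

Γ_L=-1.000000, Γ_S=0.333333; launch V₁=5·25/75=1.666667
k=0 src: V=1.6667
k=1 load: inc=1.666667, refl=1.666667·-1.000000=-1.6667; V=0.000000+1.666667+-1.666667=0.0000
k=2 src: inc=-1.666667, refl=-1.666667·0.333333=-0.5556; V=1.666667+-1.666667+-0.555556=-0.5556
k=3 load: inc=-0.555556, refl=-0.555556·-1.000000=0.5556; V=0.000000+-0.555556+0.555556=0.0000
k=4 src: inc=0.555556, refl=0.555556·0.333333=0.1852; V=-0.555556+0.555556+0.185185=0.1852
k=5 load: inc=0.185185, refl=0.185185·-1.000000=-0.1852; V=0.000000+0.185185+-0.185185=0.0000
k=6 src: inc=-0.185185, refl=-0.185185·0.333333=-0.0617; V=0.185185+-0.185185+-0.061728=-0.0617
k=7 load: inc=-0.061728, refl=-0.061728·-1.000000=0.0617; V=0.000000+-0.061728+0.061728=0.0000
k=8 src: inc=0.061728, refl=0.061728·0.333333=0.0206; V=-0.061728+0.061728+0.020576=0.0206
k=9 load: inc=0.020576, refl=0.020576·-1.000000=-0.0206; V=0.000000+0.020576+-0.020576=0.0000
k=10 src: inc=-0.020576, refl=-0.020576·0.333333=-0.0069; V=0.020576+-0.020576+-0.006859=-0.0069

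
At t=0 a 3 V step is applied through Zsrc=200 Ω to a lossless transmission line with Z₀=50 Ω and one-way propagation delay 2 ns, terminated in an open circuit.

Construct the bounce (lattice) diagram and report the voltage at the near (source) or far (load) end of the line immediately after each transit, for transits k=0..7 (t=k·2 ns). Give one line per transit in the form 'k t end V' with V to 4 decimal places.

Γ_L=1.000000, Γ_S=0.600000; launch V₁=3·50/250=0.600000
k=0 src: V=0.6000
k=1 load: inc=0.600000, refl=0.600000·1.000000=0.6000; V=0.000000+0.600000+0.600000=1.2000
k=2 src: inc=0.600000, refl=0.600000·0.600000=0.3600; V=0.600000+0.600000+0.360000=1.5600
k=3 load: inc=0.360000, refl=0.360000·1.000000=0.3600; V=1.200000+0.360000+0.360000=1.9200
k=4 src: inc=0.360000, refl=0.360000·0.600000=0.2160; V=1.560000+0.360000+0.216000=2.1360
k=5 load: inc=0.216000, refl=0.216000·1.000000=0.2160; V=1.920000+0.216000+0.216000=2.3520
k=6 src: inc=0.216000, refl=0.216000·0.600000=0.1296; V=2.136000+0.216000+0.129600=2.4816
k=7 load: inc=0.129600, refl=0.129600·1.000000=0.1296; V=2.352000+0.129600+0.129600=2.6112

0 0 source 0.6000
1 2 load 1.2000
2 4 source 1.5600
3 6 load 1.9200
4 8 source 2.1360
5 10 load 2.3520
6 12 source 2.4816
7 14 load 2.6112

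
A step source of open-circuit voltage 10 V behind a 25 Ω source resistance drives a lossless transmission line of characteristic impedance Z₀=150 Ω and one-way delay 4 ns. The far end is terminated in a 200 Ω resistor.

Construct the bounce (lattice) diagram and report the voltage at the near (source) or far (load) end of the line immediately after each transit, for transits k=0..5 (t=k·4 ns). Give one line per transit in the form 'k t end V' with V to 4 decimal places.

Γ_L=0.142857, Γ_S=-0.714286; launch V₁=10·150/175=8.571429
k=0 src: V=8.5714
k=1 load: inc=8.571429, refl=8.571429·0.142857=1.2245; V=0.000000+8.571429+1.224490=9.7959
k=2 src: inc=1.224490, refl=1.224490·-0.714286=-0.8746; V=8.571429+1.224490+-0.874636=8.9213
k=3 load: inc=-0.874636, refl=-0.874636·0.142857=-0.1249; V=9.795918+-0.874636+-0.124948=8.7963
k=4 src: inc=-0.124948, refl=-0.124948·-0.714286=0.0892; V=8.921283+-0.124948+0.089249=8.8856
k=5 load: inc=0.089249, refl=0.089249·0.142857=0.0127; V=8.796335+0.089249+0.012750=8.8983

0 0 source 8.5714
1 4 load 9.7959
2 8 source 8.9213
3 12 load 8.7963
4 16 source 8.8856
5 20 load 8.8983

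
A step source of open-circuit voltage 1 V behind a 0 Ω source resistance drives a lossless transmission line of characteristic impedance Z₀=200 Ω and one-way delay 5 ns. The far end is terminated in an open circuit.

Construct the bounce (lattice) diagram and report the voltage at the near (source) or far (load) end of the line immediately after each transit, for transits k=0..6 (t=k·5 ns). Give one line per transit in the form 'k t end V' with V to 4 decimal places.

Γ_L=1.000000, Γ_S=-1.000000; launch V₁=1·200/200=1.000000
k=0 src: V=1.0000
k=1 load: inc=1.000000, refl=1.000000·1.000000=1.0000; V=0.000000+1.000000+1.000000=2.0000
k=2 src: inc=1.000000, refl=1.000000·-1.000000=-1.0000; V=1.000000+1.000000+-1.000000=1.0000
k=3 load: inc=-1.000000, refl=-1.000000·1.000000=-1.0000; V=2.000000+-1.000000+-1.000000=0.0000
k=4 src: inc=-1.000000, refl=-1.000000·-1.000000=1.0000; V=1.000000+-1.000000+1.000000=1.0000
k=5 load: inc=1.000000, refl=1.000000·1.000000=1.0000; V=0.000000+1.000000+1.000000=2.0000
k=6 src: inc=1.000000, refl=1.000000·-1.000000=-1.0000; V=1.000000+1.000000+-1.000000=1.0000

0 0 source 1.0000
1 5 load 2.0000
2 10 source 1.0000
3 15 load 0.0000
4 20 source 1.0000
5 25 load 2.0000
6 30 source 1.0000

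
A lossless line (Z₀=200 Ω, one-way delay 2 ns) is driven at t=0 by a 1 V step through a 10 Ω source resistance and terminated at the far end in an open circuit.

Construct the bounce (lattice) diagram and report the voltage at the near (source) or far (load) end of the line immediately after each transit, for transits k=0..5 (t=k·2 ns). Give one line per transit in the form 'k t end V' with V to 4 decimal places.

0 0 source 0.9524
1 2 load 1.9048
2 4 source 1.0431
3 6 load 0.1814
4 8 source 0.9610
5 10 load 1.7406

Γ_L=1.000000, Γ_S=-0.904762; launch V₁=1·200/210=0.952381
k=0 src: V=0.9524
k=1 load: inc=0.952381, refl=0.952381·1.000000=0.9524; V=0.000000+0.952381+0.952381=1.9048
k=2 src: inc=0.952381, refl=0.952381·-0.904762=-0.8617; V=0.952381+0.952381+-0.861678=1.0431
k=3 load: inc=-0.861678, refl=-0.861678·1.000000=-0.8617; V=1.904762+-0.861678+-0.861678=0.1814
k=4 src: inc=-0.861678, refl=-0.861678·-0.904762=0.7796; V=1.043084+-0.861678+0.779613=0.9610
k=5 load: inc=0.779613, refl=0.779613·1.000000=0.7796; V=0.181406+0.779613+0.779613=1.7406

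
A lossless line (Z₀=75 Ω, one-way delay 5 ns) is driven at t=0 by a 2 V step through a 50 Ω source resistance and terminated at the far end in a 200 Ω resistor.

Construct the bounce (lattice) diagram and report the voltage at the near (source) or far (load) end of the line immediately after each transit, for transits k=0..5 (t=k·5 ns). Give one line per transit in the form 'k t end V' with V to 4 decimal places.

0 0 source 1.2000
1 5 load 1.7455
2 10 source 1.6364
3 15 load 1.5868
4 20 source 1.5967
5 25 load 1.6012

Γ_L=0.454545, Γ_S=-0.200000; launch V₁=2·75/125=1.200000
k=0 src: V=1.2000
k=1 load: inc=1.200000, refl=1.200000·0.454545=0.5455; V=0.000000+1.200000+0.545455=1.7455
k=2 src: inc=0.545455, refl=0.545455·-0.200000=-0.1091; V=1.200000+0.545455+-0.109091=1.6364
k=3 load: inc=-0.109091, refl=-0.109091·0.454545=-0.0496; V=1.745455+-0.109091+-0.049587=1.5868
k=4 src: inc=-0.049587, refl=-0.049587·-0.200000=0.0099; V=1.636364+-0.049587+0.009917=1.5967
k=5 load: inc=0.009917, refl=0.009917·0.454545=0.0045; V=1.586777+0.009917+0.004508=1.6012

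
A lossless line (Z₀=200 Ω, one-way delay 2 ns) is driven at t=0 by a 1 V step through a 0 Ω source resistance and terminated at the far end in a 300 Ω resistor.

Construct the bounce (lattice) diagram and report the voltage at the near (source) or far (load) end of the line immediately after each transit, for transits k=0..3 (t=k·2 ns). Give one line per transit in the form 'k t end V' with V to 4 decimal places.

0 0 source 1.0000
1 2 load 1.2000
2 4 source 1.0000
3 6 load 0.9600

Γ_L=0.200000, Γ_S=-1.000000; launch V₁=1·200/200=1.000000
k=0 src: V=1.0000
k=1 load: inc=1.000000, refl=1.000000·0.200000=0.2000; V=0.000000+1.000000+0.200000=1.2000
k=2 src: inc=0.200000, refl=0.200000·-1.000000=-0.2000; V=1.000000+0.200000+-0.200000=1.0000
k=3 load: inc=-0.200000, refl=-0.200000·0.200000=-0.0400; V=1.200000+-0.200000+-0.040000=0.9600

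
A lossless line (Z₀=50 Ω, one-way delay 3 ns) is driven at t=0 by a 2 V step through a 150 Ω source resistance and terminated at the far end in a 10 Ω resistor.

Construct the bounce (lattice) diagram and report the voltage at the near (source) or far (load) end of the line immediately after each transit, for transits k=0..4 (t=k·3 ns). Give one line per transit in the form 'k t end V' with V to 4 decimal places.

Γ_L=-0.666667, Γ_S=0.500000; launch V₁=2·50/200=0.500000
k=0 src: V=0.5000
k=1 load: inc=0.500000, refl=0.500000·-0.666667=-0.3333; V=0.000000+0.500000+-0.333333=0.1667
k=2 src: inc=-0.333333, refl=-0.333333·0.500000=-0.1667; V=0.500000+-0.333333+-0.166667=0.0000
k=3 load: inc=-0.166667, refl=-0.166667·-0.666667=0.1111; V=0.166667+-0.166667+0.111111=0.1111
k=4 src: inc=0.111111, refl=0.111111·0.500000=0.0556; V=0.000000+0.111111+0.055556=0.1667

0 0 source 0.5000
1 3 load 0.1667
2 6 source 0.0000
3 9 load 0.1111
4 12 source 0.1667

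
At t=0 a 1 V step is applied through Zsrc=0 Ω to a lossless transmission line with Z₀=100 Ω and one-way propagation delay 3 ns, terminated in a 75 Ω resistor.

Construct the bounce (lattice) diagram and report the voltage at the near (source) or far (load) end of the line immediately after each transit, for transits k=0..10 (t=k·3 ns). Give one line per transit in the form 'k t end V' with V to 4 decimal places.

0 0 source 1.0000
1 3 load 0.8571
2 6 source 1.0000
3 9 load 0.9796
4 12 source 1.0000
5 15 load 0.9971
6 18 source 1.0000
7 21 load 0.9996
8 24 source 1.0000
9 27 load 0.9999
10 30 source 1.0000

Γ_L=-0.142857, Γ_S=-1.000000; launch V₁=1·100/100=1.000000
k=0 src: V=1.0000
k=1 load: inc=1.000000, refl=1.000000·-0.142857=-0.1429; V=0.000000+1.000000+-0.142857=0.8571
k=2 src: inc=-0.142857, refl=-0.142857·-1.000000=0.1429; V=1.000000+-0.142857+0.142857=1.0000
k=3 load: inc=0.142857, refl=0.142857·-0.142857=-0.0204; V=0.857143+0.142857+-0.020408=0.9796
k=4 src: inc=-0.020408, refl=-0.020408·-1.000000=0.0204; V=1.000000+-0.020408+0.020408=1.0000
k=5 load: inc=0.020408, refl=0.020408·-0.142857=-0.0029; V=0.979592+0.020408+-0.002915=0.9971
k=6 src: inc=-0.002915, refl=-0.002915·-1.000000=0.0029; V=1.000000+-0.002915+0.002915=1.0000
k=7 load: inc=0.002915, refl=0.002915·-0.142857=-0.0004; V=0.997085+0.002915+-0.000416=0.9996
k=8 src: inc=-0.000416, refl=-0.000416·-1.000000=0.0004; V=1.000000+-0.000416+0.000416=1.0000
k=9 load: inc=0.000416, refl=0.000416·-0.142857=-0.0001; V=0.999584+0.000416+-0.000059=0.9999
k=10 src: inc=-0.000059, refl=-0.000059·-1.000000=0.0001; V=1.000000+-0.000059+0.000059=1.0000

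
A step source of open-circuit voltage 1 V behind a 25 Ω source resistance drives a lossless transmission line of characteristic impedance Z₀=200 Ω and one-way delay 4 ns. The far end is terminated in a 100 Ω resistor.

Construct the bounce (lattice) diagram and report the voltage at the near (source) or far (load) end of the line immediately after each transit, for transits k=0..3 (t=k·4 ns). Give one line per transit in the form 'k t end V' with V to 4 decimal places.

Γ_L=-0.333333, Γ_S=-0.777778; launch V₁=1·200/225=0.888889
k=0 src: V=0.8889
k=1 load: inc=0.888889, refl=0.888889·-0.333333=-0.2963; V=0.000000+0.888889+-0.296296=0.5926
k=2 src: inc=-0.296296, refl=-0.296296·-0.777778=0.2305; V=0.888889+-0.296296+0.230453=0.8230
k=3 load: inc=0.230453, refl=0.230453·-0.333333=-0.0768; V=0.592593+0.230453+-0.076818=0.7462

0 0 source 0.8889
1 4 load 0.5926
2 8 source 0.8230
3 12 load 0.7462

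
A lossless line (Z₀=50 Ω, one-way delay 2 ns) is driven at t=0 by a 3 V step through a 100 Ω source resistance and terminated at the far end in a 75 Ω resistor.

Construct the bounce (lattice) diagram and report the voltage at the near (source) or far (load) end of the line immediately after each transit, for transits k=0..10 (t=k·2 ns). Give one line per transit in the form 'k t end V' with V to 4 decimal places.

0 0 source 1.0000
1 2 load 1.2000
2 4 source 1.2667
3 6 load 1.2800
4 8 source 1.2844
5 10 load 1.2853
6 12 source 1.2856
7 14 load 1.2857
8 16 source 1.2857
9 18 load 1.2857
10 20 source 1.2857

Γ_L=0.200000, Γ_S=0.333333; launch V₁=3·50/150=1.000000
k=0 src: V=1.0000
k=1 load: inc=1.000000, refl=1.000000·0.200000=0.2000; V=0.000000+1.000000+0.200000=1.2000
k=2 src: inc=0.200000, refl=0.200000·0.333333=0.0667; V=1.000000+0.200000+0.066667=1.2667
k=3 load: inc=0.066667, refl=0.066667·0.200000=0.0133; V=1.200000+0.066667+0.013333=1.2800
k=4 src: inc=0.013333, refl=0.013333·0.333333=0.0044; V=1.266667+0.013333+0.004444=1.2844
k=5 load: inc=0.004444, refl=0.004444·0.200000=0.0009; V=1.280000+0.004444+0.000889=1.2853
k=6 src: inc=0.000889, refl=0.000889·0.333333=0.0003; V=1.284444+0.000889+0.000296=1.2856
k=7 load: inc=0.000296, refl=0.000296·0.200000=0.0001; V=1.285333+0.000296+0.000059=1.2857
k=8 src: inc=0.000059, refl=0.000059·0.333333=0.0000; V=1.285630+0.000059+0.000020=1.2857
k=9 load: inc=0.000020, refl=0.000020·0.200000=0.0000; V=1.285689+0.000020+0.000004=1.2857
k=10 src: inc=0.000004, refl=0.000004·0.333333=0.0000; V=1.285709+0.000004+0.000001=1.2857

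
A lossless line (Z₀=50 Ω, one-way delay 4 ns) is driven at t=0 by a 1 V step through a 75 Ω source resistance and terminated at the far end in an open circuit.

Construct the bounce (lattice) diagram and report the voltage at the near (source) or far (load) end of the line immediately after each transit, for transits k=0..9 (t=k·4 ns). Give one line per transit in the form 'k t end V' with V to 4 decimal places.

0 0 source 0.4000
1 4 load 0.8000
2 8 source 0.8800
3 12 load 0.9600
4 16 source 0.9760
5 20 load 0.9920
6 24 source 0.9952
7 28 load 0.9984
8 32 source 0.9990
9 36 load 0.9997

Γ_L=1.000000, Γ_S=0.200000; launch V₁=1·50/125=0.400000
k=0 src: V=0.4000
k=1 load: inc=0.400000, refl=0.400000·1.000000=0.4000; V=0.000000+0.400000+0.400000=0.8000
k=2 src: inc=0.400000, refl=0.400000·0.200000=0.0800; V=0.400000+0.400000+0.080000=0.8800
k=3 load: inc=0.080000, refl=0.080000·1.000000=0.0800; V=0.800000+0.080000+0.080000=0.9600
k=4 src: inc=0.080000, refl=0.080000·0.200000=0.0160; V=0.880000+0.080000+0.016000=0.9760
k=5 load: inc=0.016000, refl=0.016000·1.000000=0.0160; V=0.960000+0.016000+0.016000=0.9920
k=6 src: inc=0.016000, refl=0.016000·0.200000=0.0032; V=0.976000+0.016000+0.003200=0.9952
k=7 load: inc=0.003200, refl=0.003200·1.000000=0.0032; V=0.992000+0.003200+0.003200=0.9984
k=8 src: inc=0.003200, refl=0.003200·0.200000=0.0006; V=0.995200+0.003200+0.000640=0.9990
k=9 load: inc=0.000640, refl=0.000640·1.000000=0.0006; V=0.998400+0.000640+0.000640=0.9997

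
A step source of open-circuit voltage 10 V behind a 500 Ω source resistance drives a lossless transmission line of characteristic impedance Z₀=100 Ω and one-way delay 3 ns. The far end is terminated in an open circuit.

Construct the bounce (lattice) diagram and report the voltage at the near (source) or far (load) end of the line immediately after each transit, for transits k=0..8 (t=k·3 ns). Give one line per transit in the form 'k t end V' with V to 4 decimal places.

Γ_L=1.000000, Γ_S=0.666667; launch V₁=10·100/600=1.666667
k=0 src: V=1.6667
k=1 load: inc=1.666667, refl=1.666667·1.000000=1.6667; V=0.000000+1.666667+1.666667=3.3333
k=2 src: inc=1.666667, refl=1.666667·0.666667=1.1111; V=1.666667+1.666667+1.111111=4.4444
k=3 load: inc=1.111111, refl=1.111111·1.000000=1.1111; V=3.333333+1.111111+1.111111=5.5556
k=4 src: inc=1.111111, refl=1.111111·0.666667=0.7407; V=4.444444+1.111111+0.740741=6.2963
k=5 load: inc=0.740741, refl=0.740741·1.000000=0.7407; V=5.555556+0.740741+0.740741=7.0370
k=6 src: inc=0.740741, refl=0.740741·0.666667=0.4938; V=6.296296+0.740741+0.493827=7.5309
k=7 load: inc=0.493827, refl=0.493827·1.000000=0.4938; V=7.037037+0.493827+0.493827=8.0247
k=8 src: inc=0.493827, refl=0.493827·0.666667=0.3292; V=7.530864+0.493827+0.329218=8.3539

0 0 source 1.6667
1 3 load 3.3333
2 6 source 4.4444
3 9 load 5.5556
4 12 source 6.2963
5 15 load 7.0370
6 18 source 7.5309
7 21 load 8.0247
8 24 source 8.3539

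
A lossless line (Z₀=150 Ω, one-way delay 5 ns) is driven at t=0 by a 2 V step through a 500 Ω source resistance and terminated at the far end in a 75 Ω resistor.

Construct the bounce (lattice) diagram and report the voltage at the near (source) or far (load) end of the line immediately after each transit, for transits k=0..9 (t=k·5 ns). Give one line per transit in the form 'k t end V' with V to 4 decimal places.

Γ_L=-0.333333, Γ_S=0.538462; launch V₁=2·150/650=0.461538
k=0 src: V=0.4615
k=1 load: inc=0.461538, refl=0.461538·-0.333333=-0.1538; V=0.000000+0.461538+-0.153846=0.3077
k=2 src: inc=-0.153846, refl=-0.153846·0.538462=-0.0828; V=0.461538+-0.153846+-0.082840=0.2249
k=3 load: inc=-0.082840, refl=-0.082840·-0.333333=0.0276; V=0.307692+-0.082840+0.027613=0.2525
k=4 src: inc=0.027613, refl=0.027613·0.538462=0.0149; V=0.224852+0.027613+0.014869=0.2673
k=5 load: inc=0.014869, refl=0.014869·-0.333333=-0.0050; V=0.252465+0.014869+-0.004956=0.2624
k=6 src: inc=-0.004956, refl=-0.004956·0.538462=-0.0027; V=0.267334+-0.004956+-0.002669=0.2597
k=7 load: inc=-0.002669, refl=-0.002669·-0.333333=0.0009; V=0.262378+-0.002669+0.000890=0.2606
k=8 src: inc=0.000890, refl=0.000890·0.538462=0.0005; V=0.259709+0.000890+0.000479=0.2611
k=9 load: inc=0.000479, refl=0.000479·-0.333333=-0.0002; V=0.260599+0.000479+-0.000160=0.2609

0 0 source 0.4615
1 5 load 0.3077
2 10 source 0.2249
3 15 load 0.2525
4 20 source 0.2673
5 25 load 0.2624
6 30 source 0.2597
7 35 load 0.2606
8 40 source 0.2611
9 45 load 0.2609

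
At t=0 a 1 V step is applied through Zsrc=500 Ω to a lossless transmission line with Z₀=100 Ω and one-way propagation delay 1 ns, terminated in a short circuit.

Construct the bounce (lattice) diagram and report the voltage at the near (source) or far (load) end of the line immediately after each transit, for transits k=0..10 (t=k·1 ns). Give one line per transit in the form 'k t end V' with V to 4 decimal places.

0 0 source 0.1667
1 1 load 0.0000
2 2 source -0.1111
3 3 load 0.0000
4 4 source 0.0741
5 5 load 0.0000
6 6 source -0.0494
7 7 load 0.0000
8 8 source 0.0329
9 9 load 0.0000
10 10 source -0.0219

Γ_L=-1.000000, Γ_S=0.666667; launch V₁=1·100/600=0.166667
k=0 src: V=0.1667
k=1 load: inc=0.166667, refl=0.166667·-1.000000=-0.1667; V=0.000000+0.166667+-0.166667=0.0000
k=2 src: inc=-0.166667, refl=-0.166667·0.666667=-0.1111; V=0.166667+-0.166667+-0.111111=-0.1111
k=3 load: inc=-0.111111, refl=-0.111111·-1.000000=0.1111; V=0.000000+-0.111111+0.111111=0.0000
k=4 src: inc=0.111111, refl=0.111111·0.666667=0.0741; V=-0.111111+0.111111+0.074074=0.0741
k=5 load: inc=0.074074, refl=0.074074·-1.000000=-0.0741; V=0.000000+0.074074+-0.074074=0.0000
k=6 src: inc=-0.074074, refl=-0.074074·0.666667=-0.0494; V=0.074074+-0.074074+-0.049383=-0.0494
k=7 load: inc=-0.049383, refl=-0.049383·-1.000000=0.0494; V=0.000000+-0.049383+0.049383=0.0000
k=8 src: inc=0.049383, refl=0.049383·0.666667=0.0329; V=-0.049383+0.049383+0.032922=0.0329
k=9 load: inc=0.032922, refl=0.032922·-1.000000=-0.0329; V=0.000000+0.032922+-0.032922=0.0000
k=10 src: inc=-0.032922, refl=-0.032922·0.666667=-0.0219; V=0.032922+-0.032922+-0.021948=-0.0219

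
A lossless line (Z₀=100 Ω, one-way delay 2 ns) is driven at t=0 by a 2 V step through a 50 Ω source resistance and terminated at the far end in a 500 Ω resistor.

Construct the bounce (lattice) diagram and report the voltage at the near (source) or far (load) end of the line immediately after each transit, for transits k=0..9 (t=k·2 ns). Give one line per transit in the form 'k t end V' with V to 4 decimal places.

0 0 source 1.3333
1 2 load 2.2222
2 4 source 1.9259
3 6 load 1.7284
4 8 source 1.7942
5 10 load 1.8381
6 12 source 1.8235
7 14 load 1.8137
8 16 source 1.8170
9 18 load 1.8192

Γ_L=0.666667, Γ_S=-0.333333; launch V₁=2·100/150=1.333333
k=0 src: V=1.3333
k=1 load: inc=1.333333, refl=1.333333·0.666667=0.8889; V=0.000000+1.333333+0.888889=2.2222
k=2 src: inc=0.888889, refl=0.888889·-0.333333=-0.2963; V=1.333333+0.888889+-0.296296=1.9259
k=3 load: inc=-0.296296, refl=-0.296296·0.666667=-0.1975; V=2.222222+-0.296296+-0.197531=1.7284
k=4 src: inc=-0.197531, refl=-0.197531·-0.333333=0.0658; V=1.925926+-0.197531+0.065844=1.7942
k=5 load: inc=0.065844, refl=0.065844·0.666667=0.0439; V=1.728395+0.065844+0.043896=1.8381
k=6 src: inc=0.043896, refl=0.043896·-0.333333=-0.0146; V=1.794239+0.043896+-0.014632=1.8235
k=7 load: inc=-0.014632, refl=-0.014632·0.666667=-0.0098; V=1.838134+-0.014632+-0.009755=1.8137
k=8 src: inc=-0.009755, refl=-0.009755·-0.333333=0.0033; V=1.823503+-0.009755+0.003252=1.8170
k=9 load: inc=0.003252, refl=0.003252·0.666667=0.0022; V=1.813748+0.003252+0.002168=1.8192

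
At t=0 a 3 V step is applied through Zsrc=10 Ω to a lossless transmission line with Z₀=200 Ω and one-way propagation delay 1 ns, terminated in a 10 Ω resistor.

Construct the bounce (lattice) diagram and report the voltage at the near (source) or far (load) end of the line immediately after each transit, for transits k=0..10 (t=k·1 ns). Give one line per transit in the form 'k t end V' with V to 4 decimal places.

Γ_L=-0.904762, Γ_S=-0.904762; launch V₁=3·200/210=2.857143
k=0 src: V=2.8571
k=1 load: inc=2.857143, refl=2.857143·-0.904762=-2.5850; V=0.000000+2.857143+-2.585034=0.2721
k=2 src: inc=-2.585034, refl=-2.585034·-0.904762=2.3388; V=2.857143+-2.585034+2.338840=2.6109
k=3 load: inc=2.338840, refl=2.338840·-0.904762=-2.1161; V=0.272109+2.338840+-2.116094=0.4949
k=4 src: inc=-2.116094, refl=-2.116094·-0.904762=1.9146; V=2.610949+-2.116094+1.914561=2.4094
k=5 load: inc=1.914561, refl=1.914561·-0.904762=-1.7322; V=0.494856+1.914561+-1.732222=0.6772
k=6 src: inc=-1.732222, refl=-1.732222·-0.904762=1.5672; V=2.409416+-1.732222+1.567248=2.2444
k=7 load: inc=1.567248, refl=1.567248·-0.904762=-1.4180; V=0.677195+1.567248+-1.417987=0.8265
k=8 src: inc=-1.417987, refl=-1.417987·-0.904762=1.2829; V=2.244443+-1.417987+1.282940=2.1094
k=9 load: inc=1.282940, refl=1.282940·-0.904762=-1.1608; V=0.826456+1.282940+-1.160755=0.9486
k=10 src: inc=-1.160755, refl=-1.160755·-0.904762=1.0502; V=2.109397+-1.160755+1.050207=1.9988

0 0 source 2.8571
1 1 load 0.2721
2 2 source 2.6109
3 3 load 0.4949
4 4 source 2.4094
5 5 load 0.6772
6 6 source 2.2444
7 7 load 0.8265
8 8 source 2.1094
9 9 load 0.9486
10 10 source 1.9988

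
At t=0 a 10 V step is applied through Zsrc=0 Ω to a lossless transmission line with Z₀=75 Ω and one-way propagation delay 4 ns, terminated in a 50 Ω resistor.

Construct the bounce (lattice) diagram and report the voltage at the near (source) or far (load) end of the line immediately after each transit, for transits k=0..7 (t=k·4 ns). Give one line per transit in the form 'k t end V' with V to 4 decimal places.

0 0 source 10.0000
1 4 load 8.0000
2 8 source 10.0000
3 12 load 9.6000
4 16 source 10.0000
5 20 load 9.9200
6 24 source 10.0000
7 28 load 9.9840

Γ_L=-0.200000, Γ_S=-1.000000; launch V₁=10·75/75=10.000000
k=0 src: V=10.0000
k=1 load: inc=10.000000, refl=10.000000·-0.200000=-2.0000; V=0.000000+10.000000+-2.000000=8.0000
k=2 src: inc=-2.000000, refl=-2.000000·-1.000000=2.0000; V=10.000000+-2.000000+2.000000=10.0000
k=3 load: inc=2.000000, refl=2.000000·-0.200000=-0.4000; V=8.000000+2.000000+-0.400000=9.6000
k=4 src: inc=-0.400000, refl=-0.400000·-1.000000=0.4000; V=10.000000+-0.400000+0.400000=10.0000
k=5 load: inc=0.400000, refl=0.400000·-0.200000=-0.0800; V=9.600000+0.400000+-0.080000=9.9200
k=6 src: inc=-0.080000, refl=-0.080000·-1.000000=0.0800; V=10.000000+-0.080000+0.080000=10.0000
k=7 load: inc=0.080000, refl=0.080000·-0.200000=-0.0160; V=9.920000+0.080000+-0.016000=9.9840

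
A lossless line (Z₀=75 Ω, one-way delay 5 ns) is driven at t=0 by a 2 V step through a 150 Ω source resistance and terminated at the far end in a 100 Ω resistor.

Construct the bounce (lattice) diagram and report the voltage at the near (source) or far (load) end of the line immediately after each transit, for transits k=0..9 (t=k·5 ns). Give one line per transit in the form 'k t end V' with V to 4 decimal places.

Γ_L=0.142857, Γ_S=0.333333; launch V₁=2·75/225=0.666667
k=0 src: V=0.6667
k=1 load: inc=0.666667, refl=0.666667·0.142857=0.0952; V=0.000000+0.666667+0.095238=0.7619
k=2 src: inc=0.095238, refl=0.095238·0.333333=0.0317; V=0.666667+0.095238+0.031746=0.7937
k=3 load: inc=0.031746, refl=0.031746·0.142857=0.0045; V=0.761905+0.031746+0.004535=0.7982
k=4 src: inc=0.004535, refl=0.004535·0.333333=0.0015; V=0.793651+0.004535+0.001512=0.7997
k=5 load: inc=0.001512, refl=0.001512·0.142857=0.0002; V=0.798186+0.001512+0.000216=0.7999
k=6 src: inc=0.000216, refl=0.000216·0.333333=0.0001; V=0.799698+0.000216+0.000072=0.8000
k=7 load: inc=0.000072, refl=0.000072·0.142857=0.0000; V=0.799914+0.000072+0.000010=0.8000
k=8 src: inc=0.000010, refl=0.000010·0.333333=0.0000; V=0.799986+0.000010+0.000003=0.8000
k=9 load: inc=0.000003, refl=0.000003·0.142857=0.0000; V=0.799996+0.000003+0.000000=0.8000

0 0 source 0.6667
1 5 load 0.7619
2 10 source 0.7937
3 15 load 0.7982
4 20 source 0.7997
5 25 load 0.7999
6 30 source 0.8000
7 35 load 0.8000
8 40 source 0.8000
9 45 load 0.8000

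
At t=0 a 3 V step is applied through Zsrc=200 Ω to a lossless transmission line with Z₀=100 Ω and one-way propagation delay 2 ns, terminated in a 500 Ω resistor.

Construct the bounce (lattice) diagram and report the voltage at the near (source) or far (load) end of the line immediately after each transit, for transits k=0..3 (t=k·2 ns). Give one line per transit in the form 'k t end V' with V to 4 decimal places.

0 0 source 1.0000
1 2 load 1.6667
2 4 source 1.8889
3 6 load 2.0370

Γ_L=0.666667, Γ_S=0.333333; launch V₁=3·100/300=1.000000
k=0 src: V=1.0000
k=1 load: inc=1.000000, refl=1.000000·0.666667=0.6667; V=0.000000+1.000000+0.666667=1.6667
k=2 src: inc=0.666667, refl=0.666667·0.333333=0.2222; V=1.000000+0.666667+0.222222=1.8889
k=3 load: inc=0.222222, refl=0.222222·0.666667=0.1481; V=1.666667+0.222222+0.148148=2.0370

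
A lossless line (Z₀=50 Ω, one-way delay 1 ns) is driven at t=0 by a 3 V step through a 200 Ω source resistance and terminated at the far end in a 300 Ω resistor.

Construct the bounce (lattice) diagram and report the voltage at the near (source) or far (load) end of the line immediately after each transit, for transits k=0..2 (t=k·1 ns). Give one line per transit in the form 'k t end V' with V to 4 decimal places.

0 0 source 0.6000
1 1 load 1.0286
2 2 source 1.2857

Γ_L=0.714286, Γ_S=0.600000; launch V₁=3·50/250=0.600000
k=0 src: V=0.6000
k=1 load: inc=0.600000, refl=0.600000·0.714286=0.4286; V=0.000000+0.600000+0.428571=1.0286
k=2 src: inc=0.428571, refl=0.428571·0.600000=0.2571; V=0.600000+0.428571+0.257143=1.2857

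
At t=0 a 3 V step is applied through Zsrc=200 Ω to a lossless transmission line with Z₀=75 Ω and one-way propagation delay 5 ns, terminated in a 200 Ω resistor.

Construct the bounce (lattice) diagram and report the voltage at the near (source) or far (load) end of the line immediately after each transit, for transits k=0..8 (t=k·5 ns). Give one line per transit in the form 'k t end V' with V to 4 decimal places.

Γ_L=0.454545, Γ_S=0.454545; launch V₁=3·75/275=0.818182
k=0 src: V=0.8182
k=1 load: inc=0.818182, refl=0.818182·0.454545=0.3719; V=0.000000+0.818182+0.371901=1.1901
k=2 src: inc=0.371901, refl=0.371901·0.454545=0.1690; V=0.818182+0.371901+0.169046=1.3591
k=3 load: inc=0.169046, refl=0.169046·0.454545=0.0768; V=1.190083+0.169046+0.076839=1.4360
k=4 src: inc=0.076839, refl=0.076839·0.454545=0.0349; V=1.359128+0.076839+0.034927=1.4709
k=5 load: inc=0.034927, refl=0.034927·0.454545=0.0159; V=1.435967+0.034927+0.015876=1.4868
k=6 src: inc=0.015876, refl=0.015876·0.454545=0.0072; V=1.470894+0.015876+0.007216=1.4940
k=7 load: inc=0.007216, refl=0.007216·0.454545=0.0033; V=1.486770+0.007216+0.003280=1.4973
k=8 src: inc=0.003280, refl=0.003280·0.454545=0.0015; V=1.493986+0.003280+0.001491=1.4988

0 0 source 0.8182
1 5 load 1.1901
2 10 source 1.3591
3 15 load 1.4360
4 20 source 1.4709
5 25 load 1.4868
6 30 source 1.4940
7 35 load 1.4973
8 40 source 1.4988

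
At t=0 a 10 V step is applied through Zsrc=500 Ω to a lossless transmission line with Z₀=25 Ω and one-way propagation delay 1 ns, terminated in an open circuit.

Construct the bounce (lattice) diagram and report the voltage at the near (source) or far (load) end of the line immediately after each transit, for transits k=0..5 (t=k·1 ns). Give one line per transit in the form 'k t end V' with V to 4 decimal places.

0 0 source 0.4762
1 1 load 0.9524
2 2 source 1.3832
3 3 load 1.8141
4 4 source 2.2039
5 5 load 2.5937

Γ_L=1.000000, Γ_S=0.904762; launch V₁=10·25/525=0.476190
k=0 src: V=0.4762
k=1 load: inc=0.476190, refl=0.476190·1.000000=0.4762; V=0.000000+0.476190+0.476190=0.9524
k=2 src: inc=0.476190, refl=0.476190·0.904762=0.4308; V=0.476190+0.476190+0.430839=1.3832
k=3 load: inc=0.430839, refl=0.430839·1.000000=0.4308; V=0.952381+0.430839+0.430839=1.8141
k=4 src: inc=0.430839, refl=0.430839·0.904762=0.3898; V=1.383220+0.430839+0.389807=2.2039
k=5 load: inc=0.389807, refl=0.389807·1.000000=0.3898; V=1.814059+0.389807+0.389807=2.5937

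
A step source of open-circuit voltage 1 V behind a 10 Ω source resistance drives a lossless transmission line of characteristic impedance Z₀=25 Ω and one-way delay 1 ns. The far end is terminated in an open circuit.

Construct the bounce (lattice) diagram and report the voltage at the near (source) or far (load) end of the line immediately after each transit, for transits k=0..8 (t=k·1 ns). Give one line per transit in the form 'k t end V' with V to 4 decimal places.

Γ_L=1.000000, Γ_S=-0.428571; launch V₁=1·25/35=0.714286
k=0 src: V=0.7143
k=1 load: inc=0.714286, refl=0.714286·1.000000=0.7143; V=0.000000+0.714286+0.714286=1.4286
k=2 src: inc=0.714286, refl=0.714286·-0.428571=-0.3061; V=0.714286+0.714286+-0.306122=1.1224
k=3 load: inc=-0.306122, refl=-0.306122·1.000000=-0.3061; V=1.428571+-0.306122+-0.306122=0.8163
k=4 src: inc=-0.306122, refl=-0.306122·-0.428571=0.1312; V=1.122449+-0.306122+0.131195=0.9475
k=5 load: inc=0.131195, refl=0.131195·1.000000=0.1312; V=0.816327+0.131195+0.131195=1.0787
k=6 src: inc=0.131195, refl=0.131195·-0.428571=-0.0562; V=0.947522+0.131195+-0.056227=1.0225
k=7 load: inc=-0.056227, refl=-0.056227·1.000000=-0.0562; V=1.078717+-0.056227+-0.056227=0.9663
k=8 src: inc=-0.056227, refl=-0.056227·-0.428571=0.0241; V=1.022491+-0.056227+0.024097=0.9904

0 0 source 0.7143
1 1 load 1.4286
2 2 source 1.1224
3 3 load 0.8163
4 4 source 0.9475
5 5 load 1.0787
6 6 source 1.0225
7 7 load 0.9663
8 8 source 0.9904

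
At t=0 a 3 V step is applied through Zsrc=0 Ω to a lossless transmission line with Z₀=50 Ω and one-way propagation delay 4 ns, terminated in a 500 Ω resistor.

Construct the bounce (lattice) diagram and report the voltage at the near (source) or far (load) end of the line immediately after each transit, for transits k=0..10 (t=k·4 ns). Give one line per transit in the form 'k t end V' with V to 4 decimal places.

Γ_L=0.818182, Γ_S=-1.000000; launch V₁=3·50/50=3.000000
k=0 src: V=3.0000
k=1 load: inc=3.000000, refl=3.000000·0.818182=2.4545; V=0.000000+3.000000+2.454545=5.4545
k=2 src: inc=2.454545, refl=2.454545·-1.000000=-2.4545; V=3.000000+2.454545+-2.454545=3.0000
k=3 load: inc=-2.454545, refl=-2.454545·0.818182=-2.0083; V=5.454545+-2.454545+-2.008264=0.9917
k=4 src: inc=-2.008264, refl=-2.008264·-1.000000=2.0083; V=3.000000+-2.008264+2.008264=3.0000
k=5 load: inc=2.008264, refl=2.008264·0.818182=1.6431; V=0.991736+2.008264+1.643125=4.6431
k=6 src: inc=1.643125, refl=1.643125·-1.000000=-1.6431; V=3.000000+1.643125+-1.643125=3.0000
k=7 load: inc=-1.643125, refl=-1.643125·0.818182=-1.3444; V=4.643125+-1.643125+-1.344375=1.6556
k=8 src: inc=-1.344375, refl=-1.344375·-1.000000=1.3444; V=3.000000+-1.344375+1.344375=3.0000
k=9 load: inc=1.344375, refl=1.344375·0.818182=1.0999; V=1.655625+1.344375+1.099943=4.0999
k=10 src: inc=1.099943, refl=1.099943·-1.000000=-1.0999; V=3.000000+1.099943+-1.099943=3.0000

0 0 source 3.0000
1 4 load 5.4545
2 8 source 3.0000
3 12 load 0.9917
4 16 source 3.0000
5 20 load 4.6431
6 24 source 3.0000
7 28 load 1.6556
8 32 source 3.0000
9 36 load 4.0999
10 40 source 3.0000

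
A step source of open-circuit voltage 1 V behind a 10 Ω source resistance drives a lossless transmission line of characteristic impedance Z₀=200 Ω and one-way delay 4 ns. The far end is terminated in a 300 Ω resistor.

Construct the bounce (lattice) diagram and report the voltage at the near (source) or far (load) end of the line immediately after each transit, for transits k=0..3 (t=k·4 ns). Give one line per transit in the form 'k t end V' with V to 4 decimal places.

Γ_L=0.200000, Γ_S=-0.904762; launch V₁=1·200/210=0.952381
k=0 src: V=0.9524
k=1 load: inc=0.952381, refl=0.952381·0.200000=0.1905; V=0.000000+0.952381+0.190476=1.1429
k=2 src: inc=0.190476, refl=0.190476·-0.904762=-0.1723; V=0.952381+0.190476+-0.172336=0.9705
k=3 load: inc=-0.172336, refl=-0.172336·0.200000=-0.0345; V=1.142857+-0.172336+-0.034467=0.9361

0 0 source 0.9524
1 4 load 1.1429
2 8 source 0.9705
3 12 load 0.9361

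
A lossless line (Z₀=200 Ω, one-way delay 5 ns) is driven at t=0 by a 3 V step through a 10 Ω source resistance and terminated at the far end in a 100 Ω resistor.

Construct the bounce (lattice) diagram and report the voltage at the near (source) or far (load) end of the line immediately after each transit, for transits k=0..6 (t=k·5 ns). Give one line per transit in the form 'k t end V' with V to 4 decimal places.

0 0 source 2.8571
1 5 load 1.9048
2 10 source 2.7664
3 15 load 2.4792
4 20 source 2.7391
5 25 load 2.6525
6 30 source 2.7308

Γ_L=-0.333333, Γ_S=-0.904762; launch V₁=3·200/210=2.857143
k=0 src: V=2.8571
k=1 load: inc=2.857143, refl=2.857143·-0.333333=-0.9524; V=0.000000+2.857143+-0.952381=1.9048
k=2 src: inc=-0.952381, refl=-0.952381·-0.904762=0.8617; V=2.857143+-0.952381+0.861678=2.7664
k=3 load: inc=0.861678, refl=0.861678·-0.333333=-0.2872; V=1.904762+0.861678+-0.287226=2.4792
k=4 src: inc=-0.287226, refl=-0.287226·-0.904762=0.2599; V=2.766440+-0.287226+0.259871=2.7391
k=5 load: inc=0.259871, refl=0.259871·-0.333333=-0.0866; V=2.479214+0.259871+-0.086624=2.6525
k=6 src: inc=-0.086624, refl=-0.086624·-0.904762=0.0784; V=2.739085+-0.086624+0.078374=2.7308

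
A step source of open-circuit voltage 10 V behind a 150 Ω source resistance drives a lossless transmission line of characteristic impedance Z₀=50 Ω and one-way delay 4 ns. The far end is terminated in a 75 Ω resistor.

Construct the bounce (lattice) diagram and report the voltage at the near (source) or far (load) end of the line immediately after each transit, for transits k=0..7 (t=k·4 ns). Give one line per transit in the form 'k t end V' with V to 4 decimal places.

Γ_L=0.200000, Γ_S=0.500000; launch V₁=10·50/200=2.500000
k=0 src: V=2.5000
k=1 load: inc=2.500000, refl=2.500000·0.200000=0.5000; V=0.000000+2.500000+0.500000=3.0000
k=2 src: inc=0.500000, refl=0.500000·0.500000=0.2500; V=2.500000+0.500000+0.250000=3.2500
k=3 load: inc=0.250000, refl=0.250000·0.200000=0.0500; V=3.000000+0.250000+0.050000=3.3000
k=4 src: inc=0.050000, refl=0.050000·0.500000=0.0250; V=3.250000+0.050000+0.025000=3.3250
k=5 load: inc=0.025000, refl=0.025000·0.200000=0.0050; V=3.300000+0.025000+0.005000=3.3300
k=6 src: inc=0.005000, refl=0.005000·0.500000=0.0025; V=3.325000+0.005000+0.002500=3.3325
k=7 load: inc=0.002500, refl=0.002500·0.200000=0.0005; V=3.330000+0.002500+0.000500=3.3330

0 0 source 2.5000
1 4 load 3.0000
2 8 source 3.2500
3 12 load 3.3000
4 16 source 3.3250
5 20 load 3.3300
6 24 source 3.3325
7 28 load 3.3330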